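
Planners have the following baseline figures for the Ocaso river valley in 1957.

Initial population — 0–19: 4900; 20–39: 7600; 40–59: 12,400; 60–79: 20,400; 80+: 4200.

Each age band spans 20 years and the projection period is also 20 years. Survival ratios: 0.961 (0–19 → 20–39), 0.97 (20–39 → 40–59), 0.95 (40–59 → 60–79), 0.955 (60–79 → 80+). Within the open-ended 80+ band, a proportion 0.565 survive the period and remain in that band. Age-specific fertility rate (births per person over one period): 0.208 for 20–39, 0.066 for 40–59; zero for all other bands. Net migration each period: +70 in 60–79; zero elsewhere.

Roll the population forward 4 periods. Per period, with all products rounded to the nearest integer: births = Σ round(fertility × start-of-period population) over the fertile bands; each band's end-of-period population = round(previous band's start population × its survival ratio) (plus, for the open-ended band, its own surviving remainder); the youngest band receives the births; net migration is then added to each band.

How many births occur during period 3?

780

(Bands numbered youngest = 1 to oldest = 5.)
Period 1.
Births: 7600 × 0.208 = 1581 ; 12400 × 0.066 = 818 — total 2399
Band 2: 4900 × 0.961 = 4709
Band 3: 7600 × 0.97 = 7372
Band 4: 12400 × 0.95 = 11780
Band 5: 20400 × 0.955 + 4200 × 0.565 = 19482 + 2373 = 21855
Net migration: Band 4 + 70 → 11850
→ [2399, 4709, 7372, 11850, 21855]
Period 2.
Births: 4709 × 0.208 = 979 ; 7372 × 0.066 = 487 — total 1466
Band 2: 2399 × 0.961 = 2305
Band 3: 4709 × 0.97 = 4568
Band 4: 7372 × 0.95 = 7003
Band 5: 11850 × 0.955 + 21855 × 0.565 = 11317 + 12348 = 23665
Net migration: Band 4 + 70 → 7073
→ [1466, 2305, 4568, 7073, 23665]
Period 3.
Births: 2305 × 0.208 = 479 ; 4568 × 0.066 = 301 — total 780
Band 2: 1466 × 0.961 = 1409
Band 3: 2305 × 0.97 = 2236
Band 4: 4568 × 0.95 = 4340
Band 5: 7073 × 0.955 + 23665 × 0.565 = 6755 + 13371 = 20126
Net migration: Band 4 + 70 → 4410
→ [780, 1409, 2236, 4410, 20126]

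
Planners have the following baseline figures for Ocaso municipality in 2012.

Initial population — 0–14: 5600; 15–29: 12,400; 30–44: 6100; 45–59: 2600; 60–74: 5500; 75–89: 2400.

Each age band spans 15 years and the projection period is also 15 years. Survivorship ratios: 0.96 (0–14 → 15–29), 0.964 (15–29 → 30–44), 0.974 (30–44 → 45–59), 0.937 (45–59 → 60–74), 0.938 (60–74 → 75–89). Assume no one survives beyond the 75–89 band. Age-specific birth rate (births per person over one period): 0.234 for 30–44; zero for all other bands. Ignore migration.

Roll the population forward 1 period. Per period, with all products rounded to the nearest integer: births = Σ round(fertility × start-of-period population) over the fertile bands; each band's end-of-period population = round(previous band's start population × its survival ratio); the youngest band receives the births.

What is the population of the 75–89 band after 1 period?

5159

Period 1.
Births: 6100 × 0.234 = 1427
15–29: 5600 × 0.96 = 5376
30–44: 12400 × 0.964 = 11954
45–59: 6100 × 0.974 = 5941
60–74: 2600 × 0.937 = 2436
75–89: 5500 × 0.938 = 5159
Population now: 0–14=1427, 15–29=5376, 30–44=11954, 45–59=5941, 60–74=2436, 75–89=5159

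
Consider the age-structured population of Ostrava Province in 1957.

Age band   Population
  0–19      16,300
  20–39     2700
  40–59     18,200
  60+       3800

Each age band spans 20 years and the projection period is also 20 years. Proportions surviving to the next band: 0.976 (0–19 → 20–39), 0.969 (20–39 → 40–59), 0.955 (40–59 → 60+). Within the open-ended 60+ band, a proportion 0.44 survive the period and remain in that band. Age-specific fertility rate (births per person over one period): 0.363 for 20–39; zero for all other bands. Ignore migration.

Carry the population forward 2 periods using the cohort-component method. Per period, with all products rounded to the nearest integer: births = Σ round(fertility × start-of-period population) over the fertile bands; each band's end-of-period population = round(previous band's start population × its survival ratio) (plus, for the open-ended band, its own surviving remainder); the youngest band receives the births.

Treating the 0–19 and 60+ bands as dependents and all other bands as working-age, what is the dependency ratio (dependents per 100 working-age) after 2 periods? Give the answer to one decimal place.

[period 1]
Births: 2700 * 0.363 = 980
20–39: 16300 * 0.976 = 15909
40–59: 2700 * 0.969 = 2616
60+: 18200 * 0.955 + 3800 * 0.44 = 17381 + 1672 = 19053
End of period: [980, 15909, 2616, 19053]
[period 2]
Births: 15909 * 0.363 = 5775
20–39: 980 * 0.976 = 956
40–59: 15909 * 0.969 = 15416
60+: 2616 * 0.955 + 19053 * 0.44 = 2498 + 8383 = 10881
End of period: [5775, 956, 15416, 10881]
Dependents (band 0–19 + band 60+) = 5775 + 10881 = 16656; working-age = 16372; ratio = 16656/16372 × 100 = 101.7

101.7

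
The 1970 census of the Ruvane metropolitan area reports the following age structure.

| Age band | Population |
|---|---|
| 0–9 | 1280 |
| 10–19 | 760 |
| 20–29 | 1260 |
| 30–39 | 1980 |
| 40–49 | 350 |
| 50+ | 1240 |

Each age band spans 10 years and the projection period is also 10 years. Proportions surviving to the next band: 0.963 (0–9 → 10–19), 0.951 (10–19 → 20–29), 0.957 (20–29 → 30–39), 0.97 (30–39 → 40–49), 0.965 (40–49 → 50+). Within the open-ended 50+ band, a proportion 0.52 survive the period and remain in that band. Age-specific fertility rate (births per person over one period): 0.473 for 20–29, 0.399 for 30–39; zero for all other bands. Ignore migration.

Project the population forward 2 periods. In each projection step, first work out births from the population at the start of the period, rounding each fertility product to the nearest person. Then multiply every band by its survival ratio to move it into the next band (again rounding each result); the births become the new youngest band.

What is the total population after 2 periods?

— Period 1 —
Births: 1260 * 0.473 = 596, 1980 * 0.399 = 790 → total 1386
10–19: 1280 * 0.963 = 1233
20–29: 760 * 0.951 = 723
30–39: 1260 * 0.957 = 1206
40–49: 1980 * 0.97 = 1921
50+: 350 * 0.965 + 1240 * 0.52 = 338 + 645 = 983
→ [1386, 1233, 723, 1206, 1921, 983]
— Period 2 —
Births: 723 * 0.473 = 342, 1206 * 0.399 = 481 → total 823
10–19: 1386 * 0.963 = 1335
20–29: 1233 * 0.951 = 1173
30–39: 723 * 0.957 = 692
40–49: 1206 * 0.97 = 1170
50+: 1921 * 0.965 + 983 * 0.52 = 1854 + 511 = 2365
→ [823, 1335, 1173, 692, 1170, 2365]
Total after period 2: 823 + 1335 + 1173 + 692 + 1170 + 2365 = 7558

7558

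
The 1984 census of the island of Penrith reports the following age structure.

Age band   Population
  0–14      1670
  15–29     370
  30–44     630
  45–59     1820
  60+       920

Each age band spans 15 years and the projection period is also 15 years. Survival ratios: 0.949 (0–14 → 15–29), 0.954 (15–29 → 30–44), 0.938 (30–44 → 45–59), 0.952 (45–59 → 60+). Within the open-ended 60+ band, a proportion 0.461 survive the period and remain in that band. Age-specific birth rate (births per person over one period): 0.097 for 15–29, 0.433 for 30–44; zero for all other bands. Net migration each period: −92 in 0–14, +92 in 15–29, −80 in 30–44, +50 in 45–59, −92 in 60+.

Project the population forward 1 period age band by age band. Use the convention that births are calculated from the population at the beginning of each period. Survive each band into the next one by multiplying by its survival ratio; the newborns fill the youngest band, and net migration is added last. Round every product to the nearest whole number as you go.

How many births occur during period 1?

309

(Groups numbered youngest = 1 to oldest = 5.)
— Period 1 —
Births: 370 × 0.097 = 36  |  630 × 0.433 = 273 → total 309
Group 2: 1670 × 0.949 = 1585
Group 3: 370 × 0.954 = 353
Group 4: 630 × 0.938 = 591
Group 5: 1820 × 0.952 + 920 × 0.461 = 1733 + 424 = 2157
Net migration: Group 1 − 92 → 217; Group 2 + 92 → 1677; Group 3 − 80 → 273; Group 4 + 50 → 641; Group 5 − 92 → 2065
Giving 217 / 1677 / 273 / 641 / 2065.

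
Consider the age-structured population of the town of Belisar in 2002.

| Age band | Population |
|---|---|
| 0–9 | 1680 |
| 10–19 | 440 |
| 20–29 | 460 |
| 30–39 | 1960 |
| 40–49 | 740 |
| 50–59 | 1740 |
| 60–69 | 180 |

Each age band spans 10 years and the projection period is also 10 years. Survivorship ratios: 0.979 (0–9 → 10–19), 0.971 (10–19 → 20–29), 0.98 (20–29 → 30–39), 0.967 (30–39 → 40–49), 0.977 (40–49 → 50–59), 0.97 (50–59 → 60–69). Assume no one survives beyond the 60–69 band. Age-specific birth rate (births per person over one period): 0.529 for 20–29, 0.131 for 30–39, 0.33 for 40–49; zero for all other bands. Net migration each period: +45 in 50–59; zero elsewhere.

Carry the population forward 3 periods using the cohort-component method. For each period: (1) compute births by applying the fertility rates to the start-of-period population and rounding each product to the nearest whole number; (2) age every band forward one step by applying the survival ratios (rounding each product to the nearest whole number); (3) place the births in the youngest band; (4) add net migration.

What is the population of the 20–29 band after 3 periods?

707

— Period 1 —
Births: 460 × 0.529 = 243  |  1960 × 0.131 = 257  |  740 × 0.33 = 244 — total 744
10–19: 1680 × 0.979 = 1645
20–29: 440 × 0.971 = 427
30–39: 460 × 0.98 = 451
40–49: 1960 × 0.967 = 1895
50–59: 740 × 0.977 = 723
60–69: 1740 × 0.97 = 1688
Net migration: 50–59 + 45 → 768
→ [744, 1645, 427, 451, 1895, 768, 1688]
— Period 2 —
Births: 427 × 0.529 = 226  |  451 × 0.131 = 59  |  1895 × 0.33 = 625 — total 910
10–19: 744 × 0.979 = 728
20–29: 1645 × 0.971 = 1597
30–39: 427 × 0.98 = 418
40–49: 451 × 0.967 = 436
50–59: 1895 × 0.977 = 1851
60–69: 768 × 0.97 = 745
Net migration: 50–59 + 45 → 1896
→ [910, 728, 1597, 418, 436, 1896, 745]
— Period 3 —
Births: 1597 × 0.529 = 845  |  418 × 0.131 = 55  |  436 × 0.33 = 144 — total 1044
10–19: 910 × 0.979 = 891
20–29: 728 × 0.971 = 707
30–39: 1597 × 0.98 = 1565
40–49: 418 × 0.967 = 404
50–59: 436 × 0.977 = 426
60–69: 1896 × 0.97 = 1839
Net migration: 50–59 + 45 → 471
→ [1044, 891, 707, 1565, 404, 471, 1839]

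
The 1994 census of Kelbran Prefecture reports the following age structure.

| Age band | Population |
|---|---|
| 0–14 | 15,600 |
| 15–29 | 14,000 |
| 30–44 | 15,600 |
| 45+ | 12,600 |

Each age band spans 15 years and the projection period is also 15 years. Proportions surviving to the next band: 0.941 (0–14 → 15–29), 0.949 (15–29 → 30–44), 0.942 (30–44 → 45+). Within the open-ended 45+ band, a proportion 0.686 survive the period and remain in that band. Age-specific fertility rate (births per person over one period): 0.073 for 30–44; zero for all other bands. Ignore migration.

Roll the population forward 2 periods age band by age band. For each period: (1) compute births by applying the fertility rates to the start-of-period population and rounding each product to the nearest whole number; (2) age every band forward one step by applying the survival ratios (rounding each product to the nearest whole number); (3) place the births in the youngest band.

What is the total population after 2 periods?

44499

— Period 1 —
Births: 15600 × 0.073 = 1139
15–29: 15600 × 0.941 = 14680
30–44: 14000 × 0.949 = 13286
45+: 15600 × 0.942 + 12600 × 0.686 = 14695 + 8644 = 23339
→ [1139, 14680, 13286, 23339]
— Period 2 —
Births: 13286 × 0.073 = 970
15–29: 1139 × 0.941 = 1072
30–44: 14680 × 0.949 = 13931
45+: 13286 × 0.942 + 23339 × 0.686 = 12515 + 16011 = 28526
→ [970, 1072, 13931, 28526]
Total after period 2: 970 + 1072 + 13931 + 28526 = 44499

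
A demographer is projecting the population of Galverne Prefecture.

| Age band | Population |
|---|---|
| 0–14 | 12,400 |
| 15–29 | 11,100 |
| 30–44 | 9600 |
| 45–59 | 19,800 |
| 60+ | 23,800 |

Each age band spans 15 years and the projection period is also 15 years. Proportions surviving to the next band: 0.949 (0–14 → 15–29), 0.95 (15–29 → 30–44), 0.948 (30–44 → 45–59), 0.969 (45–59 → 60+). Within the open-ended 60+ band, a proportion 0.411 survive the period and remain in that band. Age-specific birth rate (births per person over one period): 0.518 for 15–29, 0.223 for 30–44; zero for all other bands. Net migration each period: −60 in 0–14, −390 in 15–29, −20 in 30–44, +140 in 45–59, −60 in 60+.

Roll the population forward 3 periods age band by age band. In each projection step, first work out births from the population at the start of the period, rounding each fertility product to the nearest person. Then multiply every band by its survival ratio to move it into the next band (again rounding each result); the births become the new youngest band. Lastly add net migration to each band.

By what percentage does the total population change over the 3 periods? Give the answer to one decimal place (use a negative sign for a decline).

Period 1.
Births: 11100 × 0.518 = 5750, 9600 × 0.223 = 2141 ⇒ total 7891
15–29: 12400 × 0.949 = 11768
30–44: 11100 × 0.95 = 10545
45–59: 9600 × 0.948 = 9101
60+: 19800 × 0.969 + 23800 × 0.411 = 19186 + 9782 = 28968
Net migration: 0–14 − 60 → 7831; 15–29 − 390 → 11378; 30–44 − 20 → 10525; 45–59 + 140 → 9241; 60+ − 60 → 28908
End of period: [7831, 11378, 10525, 9241, 28908]
Period 2.
Births: 11378 × 0.518 = 5894, 10525 × 0.223 = 2347 ⇒ total 8241
15–29: 7831 × 0.949 = 7432
30–44: 11378 × 0.95 = 10809
45–59: 10525 × 0.948 = 9978
60+: 9241 × 0.969 + 28908 × 0.411 = 8955 + 11881 = 20836
Net migration: 0–14 − 60 → 8181; 15–29 − 390 → 7042; 30–44 − 20 → 10789; 45–59 + 140 → 10118; 60+ − 60 → 20776
End of period: [8181, 7042, 10789, 10118, 20776]
Period 3.
Births: 7042 × 0.518 = 3648, 10789 × 0.223 = 2406 ⇒ total 6054
15–29: 8181 × 0.949 = 7764
30–44: 7042 × 0.95 = 6690
45–59: 10789 × 0.948 = 10228
60+: 10118 × 0.969 + 20776 × 0.411 = 9804 + 8539 = 18343
Net migration: 0–14 − 60 → 5994; 15–29 − 390 → 7374; 30–44 − 20 → 6670; 45–59 + 140 → 10368; 60+ − 60 → 18283
End of period: [5994, 7374, 6670, 10368, 18283]
Total: 76700 → 48689; change = -28011; percentage change = -36.5%

-36.5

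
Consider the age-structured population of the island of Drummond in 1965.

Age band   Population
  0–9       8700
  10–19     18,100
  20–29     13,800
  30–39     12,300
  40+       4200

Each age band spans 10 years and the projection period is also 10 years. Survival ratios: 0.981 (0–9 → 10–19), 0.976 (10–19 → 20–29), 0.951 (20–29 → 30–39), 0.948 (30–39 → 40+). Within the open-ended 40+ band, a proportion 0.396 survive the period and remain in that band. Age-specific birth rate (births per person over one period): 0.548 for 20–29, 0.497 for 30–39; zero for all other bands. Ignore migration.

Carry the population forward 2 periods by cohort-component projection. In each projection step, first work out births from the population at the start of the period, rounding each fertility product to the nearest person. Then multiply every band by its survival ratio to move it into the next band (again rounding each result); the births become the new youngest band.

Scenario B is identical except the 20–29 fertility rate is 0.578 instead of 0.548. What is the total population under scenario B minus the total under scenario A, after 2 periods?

After projecting period 1:
Births: 13800 × 0.548 = 7562, 12300 × 0.497 = 6113 → total 13675
10–19: 8700 × 0.981 = 8535
20–29: 18100 × 0.976 = 17666
30–39: 13800 × 0.951 = 13124
40+: 12300 × 0.948 + 4200 × 0.396 = 11660 + 1663 = 13323
Giving 13675 / 8535 / 17666 / 13124 / 13323.
After projecting period 2:
Births: 17666 × 0.548 = 9681, 13124 × 0.497 = 6523 → total 16204
10–19: 13675 × 0.981 = 13415
20–29: 8535 × 0.976 = 8330
30–39: 17666 × 0.951 = 16800
40+: 13124 × 0.948 + 13323 × 0.396 = 12442 + 5276 = 17718
Giving 16204 / 13415 / 8330 / 16800 / 17718.
Scenario A total after 2 periods: 72467
Scenario B projection —
After projecting period 1:
Births: 13800 × 0.578 = 7976, 12300 × 0.497 = 6113 → total 14089
10–19: 8700 × 0.981 = 8535
20–29: 18100 × 0.976 = 17666
30–39: 13800 × 0.951 = 13124
40+: 12300 × 0.948 + 4200 × 0.396 = 11660 + 1663 = 13323
Giving 14089 / 8535 / 17666 / 13124 / 13323.
After projecting period 2:
Births: 17666 × 0.578 = 10211, 13124 × 0.497 = 6523 → total 16734
10–19: 14089 × 0.981 = 13821
20–29: 8535 × 0.976 = 8330
30–39: 17666 × 0.951 = 16800
40+: 13124 × 0.948 + 13323 × 0.396 = 12442 + 5276 = 17718
Giving 16734 / 13821 / 8330 / 16800 / 17718.
Scenario B total after 2 periods: 73403
Difference B − A = 73403 − 72467 = 936

936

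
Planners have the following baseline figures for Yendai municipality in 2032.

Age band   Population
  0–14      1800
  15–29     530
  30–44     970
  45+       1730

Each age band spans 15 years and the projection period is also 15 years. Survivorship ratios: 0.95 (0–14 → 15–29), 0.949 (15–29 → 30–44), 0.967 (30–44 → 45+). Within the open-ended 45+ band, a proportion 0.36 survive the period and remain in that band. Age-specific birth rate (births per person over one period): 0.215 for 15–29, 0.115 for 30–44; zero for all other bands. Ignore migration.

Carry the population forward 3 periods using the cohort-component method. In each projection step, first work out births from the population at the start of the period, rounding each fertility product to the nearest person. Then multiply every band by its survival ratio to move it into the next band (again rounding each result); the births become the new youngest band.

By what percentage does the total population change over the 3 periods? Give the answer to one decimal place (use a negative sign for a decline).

(Bands numbered youngest = 1 to oldest = 4.)
— Period 1 —
Births: 530 × 0.215 = 114, 970 × 0.115 = 112 → 226
Band 2: 1800 × 0.95 = 1710
Band 3: 530 × 0.949 = 503
Band 4: 970 × 0.967 + 1730 × 0.36 = 938 + 623 = 1561
Giving 226 / 1710 / 503 / 1561.
— Period 2 —
Births: 1710 × 0.215 = 368, 503 × 0.115 = 58 → 426
Band 2: 226 × 0.95 = 215
Band 3: 1710 × 0.949 = 1623
Band 4: 503 × 0.967 + 1561 × 0.36 = 486 + 562 = 1048
Giving 426 / 215 / 1623 / 1048.
— Period 3 —
Births: 215 × 0.215 = 46, 1623 × 0.115 = 187 → 233
Band 2: 426 × 0.95 = 405
Band 3: 215 × 0.949 = 204
Band 4: 1623 × 0.967 + 1048 × 0.36 = 1569 + 377 = 1946
Giving 233 / 405 / 204 / 1946.
Total: 5030 → 2788; change = -2242; percentage change = -44.6%

-44.6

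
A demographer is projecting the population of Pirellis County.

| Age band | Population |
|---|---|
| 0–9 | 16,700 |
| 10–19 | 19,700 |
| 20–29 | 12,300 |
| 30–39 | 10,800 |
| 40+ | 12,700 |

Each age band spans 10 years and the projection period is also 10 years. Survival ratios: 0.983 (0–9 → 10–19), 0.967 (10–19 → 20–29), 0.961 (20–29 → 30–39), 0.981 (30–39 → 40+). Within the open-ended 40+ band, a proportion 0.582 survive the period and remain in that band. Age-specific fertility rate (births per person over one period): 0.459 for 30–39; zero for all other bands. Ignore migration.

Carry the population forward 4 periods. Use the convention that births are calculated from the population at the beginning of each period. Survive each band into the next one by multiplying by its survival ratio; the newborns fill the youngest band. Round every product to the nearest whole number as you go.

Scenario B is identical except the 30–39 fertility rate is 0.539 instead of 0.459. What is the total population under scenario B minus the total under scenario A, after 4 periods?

After projecting period 1:
Births: 10800 × 0.459 = 4957
10–19: 16700 × 0.983 = 16416
20–29: 19700 × 0.967 = 19050
30–39: 12300 × 0.961 = 11820
40+: 10800 × 0.981 + 12700 × 0.582 = 10595 + 7391 = 17986
End of period: [4957, 16416, 19050, 11820, 17986]
After projecting period 2:
Births: 11820 × 0.459 = 5425
10–19: 4957 × 0.983 = 4873
20–29: 16416 × 0.967 = 15874
30–39: 19050 × 0.961 = 18307
40+: 11820 × 0.981 + 17986 × 0.582 = 11595 + 10468 = 22063
End of period: [5425, 4873, 15874, 18307, 22063]
After projecting period 3:
Births: 18307 × 0.459 = 8403
10–19: 5425 × 0.983 = 5333
20–29: 4873 × 0.967 = 4712
30–39: 15874 × 0.961 = 15255
40+: 18307 × 0.981 + 22063 × 0.582 = 17959 + 12841 = 30800
End of period: [8403, 5333, 4712, 15255, 30800]
After projecting period 4:
Births: 15255 × 0.459 = 7002
10–19: 8403 × 0.983 = 8260
20–29: 5333 × 0.967 = 5157
30–39: 4712 × 0.961 = 4528
40+: 15255 × 0.981 + 30800 × 0.582 = 14965 + 17926 = 32891
End of period: [7002, 8260, 5157, 4528, 32891]
Scenario A total after 4 periods: 57838
Scenario B projection —
After projecting period 1:
Births: 10800 × 0.539 = 5821
10–19: 16700 × 0.983 = 16416
20–29: 19700 × 0.967 = 19050
30–39: 12300 × 0.961 = 11820
40+: 10800 × 0.981 + 12700 × 0.582 = 10595 + 7391 = 17986
End of period: [5821, 16416, 19050, 11820, 17986]
After projecting period 2:
Births: 11820 × 0.539 = 6371
10–19: 5821 × 0.983 = 5722
20–29: 16416 × 0.967 = 15874
30–39: 19050 × 0.961 = 18307
40+: 11820 × 0.981 + 17986 × 0.582 = 11595 + 10468 = 22063
End of period: [6371, 5722, 15874, 18307, 22063]
After projecting period 3:
Births: 18307 × 0.539 = 9867
10–19: 6371 × 0.983 = 6263
20–29: 5722 × 0.967 = 5533
30–39: 15874 × 0.961 = 15255
40+: 18307 × 0.981 + 22063 × 0.582 = 17959 + 12841 = 30800
End of period: [9867, 6263, 5533, 15255, 30800]
After projecting period 4:
Births: 15255 × 0.539 = 8222
10–19: 9867 × 0.983 = 9699
20–29: 6263 × 0.967 = 6056
30–39: 5533 × 0.961 = 5317
40+: 15255 × 0.981 + 30800 × 0.582 = 14965 + 17926 = 32891
End of period: [8222, 9699, 6056, 5317, 32891]
Scenario B total after 4 periods: 62185
Difference B − A = 62185 − 57838 = 4347

4347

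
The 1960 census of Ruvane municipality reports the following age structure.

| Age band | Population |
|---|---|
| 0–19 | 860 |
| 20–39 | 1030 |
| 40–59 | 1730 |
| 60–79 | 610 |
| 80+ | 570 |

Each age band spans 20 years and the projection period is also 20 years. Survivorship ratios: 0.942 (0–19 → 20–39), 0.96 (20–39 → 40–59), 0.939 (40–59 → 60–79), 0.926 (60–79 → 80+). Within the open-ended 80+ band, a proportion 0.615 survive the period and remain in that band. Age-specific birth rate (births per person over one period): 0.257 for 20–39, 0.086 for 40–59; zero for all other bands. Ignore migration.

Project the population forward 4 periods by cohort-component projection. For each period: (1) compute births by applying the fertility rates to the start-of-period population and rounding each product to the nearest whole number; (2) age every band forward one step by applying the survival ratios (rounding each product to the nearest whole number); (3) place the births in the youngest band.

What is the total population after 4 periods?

Numbering the bands 1..5 from youngest to oldest:
Period 1:
Births: 1030 * 0.257 = 265  |  1730 * 0.086 = 149 → 414
Band 2: 860 * 0.942 = 810
Band 3: 1030 * 0.96 = 989
Band 4: 1730 * 0.939 = 1624
Band 5: 610 * 0.926 + 570 * 0.615 = 565 + 351 = 916
→ [414, 810, 989, 1624, 916]
Period 2:
Births: 810 * 0.257 = 208  |  989 * 0.086 = 85 → 293
Band 2: 414 * 0.942 = 390
Band 3: 810 * 0.96 = 778
Band 4: 989 * 0.939 = 929
Band 5: 1624 * 0.926 + 916 * 0.615 = 1504 + 563 = 2067
→ [293, 390, 778, 929, 2067]
Period 3:
Births: 390 * 0.257 = 100  |  778 * 0.086 = 67 → 167
Band 2: 293 * 0.942 = 276
Band 3: 390 * 0.96 = 374
Band 4: 778 * 0.939 = 731
Band 5: 929 * 0.926 + 2067 * 0.615 = 860 + 1271 = 2131
→ [167, 276, 374, 731, 2131]
Period 4:
Births: 276 * 0.257 = 71  |  374 * 0.086 = 32 → 103
Band 2: 167 * 0.942 = 157
Band 3: 276 * 0.96 = 265
Band 4: 374 * 0.939 = 351
Band 5: 731 * 0.926 + 2131 * 0.615 = 677 + 1311 = 1988
→ [103, 157, 265, 351, 1988]
Total after period 4: 103 + 157 + 265 + 351 + 1988 = 2864

2864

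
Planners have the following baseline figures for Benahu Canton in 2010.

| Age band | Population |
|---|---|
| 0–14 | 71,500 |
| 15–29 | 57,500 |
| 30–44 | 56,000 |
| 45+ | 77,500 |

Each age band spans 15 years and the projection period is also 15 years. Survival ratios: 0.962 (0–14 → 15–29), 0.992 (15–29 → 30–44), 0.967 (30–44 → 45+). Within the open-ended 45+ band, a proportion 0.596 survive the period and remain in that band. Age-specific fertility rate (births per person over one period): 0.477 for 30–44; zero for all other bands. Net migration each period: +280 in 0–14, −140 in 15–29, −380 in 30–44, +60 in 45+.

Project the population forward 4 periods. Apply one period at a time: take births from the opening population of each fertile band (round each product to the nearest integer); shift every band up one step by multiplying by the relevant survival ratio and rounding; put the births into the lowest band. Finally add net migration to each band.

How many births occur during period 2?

27027

Call the groups 1 to 4, youngest first.
Period 1.
Births: 56000 × 0.477 = 26712
Group 2: 71500 × 0.962 = 68783
Group 3: 57500 × 0.992 = 57040
Group 4: 56000 × 0.967 + 77500 × 0.596 = 54152 + 46190 = 100342
Net migration: Group 1 + 280 → 26992; Group 2 − 140 → 68643; Group 3 − 380 → 56660; Group 4 + 60 → 100402
Giving 26992 / 68643 / 56660 / 100402.
Period 2.
Births: 56660 × 0.477 = 27027
Group 2: 26992 × 0.962 = 25966
Group 3: 68643 × 0.992 = 68094
Group 4: 56660 × 0.967 + 100402 × 0.596 = 54790 + 59840 = 114630
Net migration: Group 1 + 280 → 27307; Group 2 − 140 → 25826; Group 3 − 380 → 67714; Group 4 + 60 → 114690
Giving 27307 / 25826 / 67714 / 114690.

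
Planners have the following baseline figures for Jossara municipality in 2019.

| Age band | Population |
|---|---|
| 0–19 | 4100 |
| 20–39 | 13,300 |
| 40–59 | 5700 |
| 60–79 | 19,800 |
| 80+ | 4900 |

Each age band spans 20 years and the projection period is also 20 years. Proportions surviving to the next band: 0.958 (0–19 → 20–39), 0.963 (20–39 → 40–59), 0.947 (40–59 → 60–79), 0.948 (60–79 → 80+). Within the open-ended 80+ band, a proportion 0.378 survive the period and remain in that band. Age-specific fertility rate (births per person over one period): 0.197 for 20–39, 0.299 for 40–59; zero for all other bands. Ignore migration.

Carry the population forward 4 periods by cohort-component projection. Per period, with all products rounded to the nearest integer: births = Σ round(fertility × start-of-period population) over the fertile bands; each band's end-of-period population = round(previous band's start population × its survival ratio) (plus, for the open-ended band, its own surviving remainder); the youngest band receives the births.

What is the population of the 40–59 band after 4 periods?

Period 1.
Births: 13300 * 0.197 = 2620 ; 5700 * 0.299 = 1704 ⇒ total 4324
20–39: 4100 * 0.958 = 3928
40–59: 13300 * 0.963 = 12808
60–79: 5700 * 0.947 = 5398
80+: 19800 * 0.948 + 4900 * 0.378 = 18770 + 1852 = 20622
End of period: [4324, 3928, 12808, 5398, 20622]
Period 2.
Births: 3928 * 0.197 = 774 ; 12808 * 0.299 = 3830 ⇒ total 4604
20–39: 4324 * 0.958 = 4142
40–59: 3928 * 0.963 = 3783
60–79: 12808 * 0.947 = 12129
80+: 5398 * 0.948 + 20622 * 0.378 = 5117 + 7795 = 12912
End of period: [4604, 4142, 3783, 12129, 12912]
Period 3.
Births: 4142 * 0.197 = 816 ; 3783 * 0.299 = 1131 ⇒ total 1947
20–39: 4604 * 0.958 = 4411
40–59: 4142 * 0.963 = 3989
60–79: 3783 * 0.947 = 3583
80+: 12129 * 0.948 + 12912 * 0.378 = 11498 + 4881 = 16379
End of period: [1947, 4411, 3989, 3583, 16379]
Period 4.
Births: 4411 * 0.197 = 869 ; 3989 * 0.299 = 1193 ⇒ total 2062
20–39: 1947 * 0.958 = 1865
40–59: 4411 * 0.963 = 4248
60–79: 3989 * 0.947 = 3778
80+: 3583 * 0.948 + 16379 * 0.378 = 3397 + 6191 = 9588
End of period: [2062, 1865, 4248, 3778, 9588]

4248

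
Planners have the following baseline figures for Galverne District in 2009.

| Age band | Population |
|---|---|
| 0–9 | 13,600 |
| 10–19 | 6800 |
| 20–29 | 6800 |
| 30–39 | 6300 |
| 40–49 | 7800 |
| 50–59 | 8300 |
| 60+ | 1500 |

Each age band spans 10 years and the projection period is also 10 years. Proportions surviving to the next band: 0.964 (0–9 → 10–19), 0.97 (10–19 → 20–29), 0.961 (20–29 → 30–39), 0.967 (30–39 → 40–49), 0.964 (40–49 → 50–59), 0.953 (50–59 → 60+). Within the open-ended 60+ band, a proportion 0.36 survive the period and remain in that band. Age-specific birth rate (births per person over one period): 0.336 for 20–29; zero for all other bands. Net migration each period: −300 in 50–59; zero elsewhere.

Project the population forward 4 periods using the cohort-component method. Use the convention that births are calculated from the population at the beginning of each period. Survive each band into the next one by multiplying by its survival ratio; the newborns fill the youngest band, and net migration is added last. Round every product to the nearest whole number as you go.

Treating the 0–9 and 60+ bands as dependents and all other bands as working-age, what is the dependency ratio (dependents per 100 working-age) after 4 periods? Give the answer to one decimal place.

Period 1.
Births: 6800 × 0.336 = 2285
10–19: 13600 × 0.964 = 13110
20–29: 6800 × 0.97 = 6596
30–39: 6800 × 0.961 = 6535
40–49: 6300 × 0.967 = 6092
50–59: 7800 × 0.964 = 7519
60+: 8300 × 0.953 + 1500 × 0.36 = 7910 + 540 = 8450
Net migration: 50–59 − 300 → 7219
End of period: [2285, 13110, 6596, 6535, 6092, 7219, 8450]
Period 2.
Births: 6596 × 0.336 = 2216
10–19: 2285 × 0.964 = 2203
20–29: 13110 × 0.97 = 12717
30–39: 6596 × 0.961 = 6339
40–49: 6535 × 0.967 = 6319
50–59: 6092 × 0.964 = 5873
60+: 7219 × 0.953 + 8450 × 0.36 = 6880 + 3042 = 9922
Net migration: 50–59 − 300 → 5573
End of period: [2216, 2203, 12717, 6339, 6319, 5573, 9922]
Period 3.
Births: 12717 × 0.336 = 4273
10–19: 2216 × 0.964 = 2136
20–29: 2203 × 0.97 = 2137
30–39: 12717 × 0.961 = 12221
40–49: 6339 × 0.967 = 6130
50–59: 6319 × 0.964 = 6092
60+: 5573 × 0.953 + 9922 × 0.36 = 5311 + 3572 = 8883
Net migration: 50–59 − 300 → 5792
End of period: [4273, 2136, 2137, 12221, 6130, 5792, 8883]
Period 4.
Births: 2137 × 0.336 = 718
10–19: 4273 × 0.964 = 4119
20–29: 2136 × 0.97 = 2072
30–39: 2137 × 0.961 = 2054
40–49: 12221 × 0.967 = 11818
50–59: 6130 × 0.964 = 5909
60+: 5792 × 0.953 + 8883 × 0.36 = 5520 + 3198 = 8718
Net migration: 50–59 − 300 → 5609
End of period: [718, 4119, 2072, 2054, 11818, 5609, 8718]
Dependents (band 0–9 + band 60+) = 718 + 8718 = 9436; working-age = 25672; ratio = 9436/25672 × 100 = 36.8

36.8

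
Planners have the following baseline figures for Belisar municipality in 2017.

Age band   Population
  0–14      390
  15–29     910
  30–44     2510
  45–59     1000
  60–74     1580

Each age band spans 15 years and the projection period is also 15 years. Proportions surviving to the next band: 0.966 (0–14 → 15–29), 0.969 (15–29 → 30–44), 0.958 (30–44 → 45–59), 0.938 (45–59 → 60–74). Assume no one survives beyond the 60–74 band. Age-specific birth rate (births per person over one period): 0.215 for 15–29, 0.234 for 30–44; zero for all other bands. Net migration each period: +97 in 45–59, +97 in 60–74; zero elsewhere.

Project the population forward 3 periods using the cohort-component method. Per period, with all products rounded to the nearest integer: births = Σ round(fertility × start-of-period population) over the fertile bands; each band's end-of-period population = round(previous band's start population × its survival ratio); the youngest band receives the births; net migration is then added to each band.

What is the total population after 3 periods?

2686

Let band 1 be 0–14 through band 5 = 60–74.
— Period 1 —
Births: 910 × 0.215 = 196  |  2510 × 0.234 = 587 → total 783
Band 2: 390 × 0.966 = 377
Band 3: 910 × 0.969 = 882
Band 4: 2510 × 0.958 = 2405
Band 5: 1000 × 0.938 = 938
Net migration: Band 4 + 97 → 2502; Band 5 + 97 → 1035
Giving 783 / 377 / 882 / 2502 / 1035.
— Period 2 —
Births: 377 × 0.215 = 81  |  882 × 0.234 = 206 → total 287
Band 2: 783 × 0.966 = 756
Band 3: 377 × 0.969 = 365
Band 4: 882 × 0.958 = 845
Band 5: 2502 × 0.938 = 2347
Net migration: Band 4 + 97 → 942; Band 5 + 97 → 2444
Giving 287 / 756 / 365 / 942 / 2444.
— Period 3 —
Births: 756 × 0.215 = 163  |  365 × 0.234 = 85 → total 248
Band 2: 287 × 0.966 = 277
Band 3: 756 × 0.969 = 733
Band 4: 365 × 0.958 = 350
Band 5: 942 × 0.938 = 884
Net migration: Band 4 + 97 → 447; Band 5 + 97 → 981
Giving 248 / 277 / 733 / 447 / 981.
Total after period 3: 248 + 277 + 733 + 447 + 981 = 2686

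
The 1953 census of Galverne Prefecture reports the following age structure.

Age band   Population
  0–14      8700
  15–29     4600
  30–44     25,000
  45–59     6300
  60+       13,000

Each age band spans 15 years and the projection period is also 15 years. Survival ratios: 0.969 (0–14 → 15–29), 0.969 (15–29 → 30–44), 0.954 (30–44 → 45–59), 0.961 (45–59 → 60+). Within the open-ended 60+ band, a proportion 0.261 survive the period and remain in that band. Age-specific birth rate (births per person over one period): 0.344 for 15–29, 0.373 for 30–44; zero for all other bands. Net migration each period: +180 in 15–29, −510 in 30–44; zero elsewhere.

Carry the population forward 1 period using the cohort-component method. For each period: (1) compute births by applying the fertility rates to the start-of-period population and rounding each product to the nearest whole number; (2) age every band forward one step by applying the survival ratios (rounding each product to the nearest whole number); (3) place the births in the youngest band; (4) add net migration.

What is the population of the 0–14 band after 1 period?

(Groups numbered youngest = 1 to oldest = 5.)
Period 1:
Births: 4600 × 0.344 = 1582, 25000 × 0.373 = 9325 — total 10907
Group 2: 8700 × 0.969 = 8430
Group 3: 4600 × 0.969 = 4457
Group 4: 25000 × 0.954 = 23850
Group 5: 6300 × 0.961 + 13000 × 0.261 = 6054 + 3393 = 9447
Net migration: Group 2 + 180 → 8610; Group 3 − 510 → 3947
→ [10907, 8610, 3947, 23850, 9447]

10907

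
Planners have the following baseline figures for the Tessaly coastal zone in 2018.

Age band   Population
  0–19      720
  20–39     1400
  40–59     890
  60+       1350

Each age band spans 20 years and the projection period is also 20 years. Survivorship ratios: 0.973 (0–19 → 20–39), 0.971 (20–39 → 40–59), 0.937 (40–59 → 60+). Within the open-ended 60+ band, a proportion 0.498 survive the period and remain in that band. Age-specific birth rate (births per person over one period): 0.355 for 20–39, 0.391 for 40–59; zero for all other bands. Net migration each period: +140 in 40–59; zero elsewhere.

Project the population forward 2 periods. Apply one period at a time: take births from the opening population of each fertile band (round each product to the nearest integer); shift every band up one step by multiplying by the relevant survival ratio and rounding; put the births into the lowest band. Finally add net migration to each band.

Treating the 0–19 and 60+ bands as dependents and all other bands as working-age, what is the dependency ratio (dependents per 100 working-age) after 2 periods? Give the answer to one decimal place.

— Period 1 —
Births: 1400 × 0.355 = 497  |  890 × 0.391 = 348 — total 845
20–39: 720 × 0.973 = 701
40–59: 1400 × 0.971 = 1359
60+: 890 × 0.937 + 1350 × 0.498 = 834 + 672 = 1506
Net migration: 40–59 + 140 → 1499
Population now: 0–19=845, 20–39=701, 40–59=1499, 60+=1506
— Period 2 —
Births: 701 × 0.355 = 249  |  1499 × 0.391 = 586 — total 835
20–39: 845 × 0.973 = 822
40–59: 701 × 0.971 = 681
60+: 1499 × 0.937 + 1506 × 0.498 = 1405 + 750 = 2155
Net migration: 40–59 + 140 → 821
Population now: 0–19=835, 20–39=822, 40–59=821, 60+=2155
Dependents (band 0–19 + band 60+) = 835 + 2155 = 2990; working-age = 1643; ratio = 2990/1643 × 100 = 182.0

182.0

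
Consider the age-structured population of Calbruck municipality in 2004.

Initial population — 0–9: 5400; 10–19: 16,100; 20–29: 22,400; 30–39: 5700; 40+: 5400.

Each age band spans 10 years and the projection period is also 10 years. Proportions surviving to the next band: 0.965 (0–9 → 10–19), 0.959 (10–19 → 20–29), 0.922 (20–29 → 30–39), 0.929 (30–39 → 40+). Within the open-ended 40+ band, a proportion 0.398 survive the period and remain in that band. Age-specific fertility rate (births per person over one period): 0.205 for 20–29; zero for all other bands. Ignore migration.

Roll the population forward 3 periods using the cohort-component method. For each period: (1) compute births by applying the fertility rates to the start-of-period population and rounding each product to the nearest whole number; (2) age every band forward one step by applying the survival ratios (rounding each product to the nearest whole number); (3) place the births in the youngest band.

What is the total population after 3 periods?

Period 1:
Births: 22400 * 0.205 = 4592
10–19: 5400 * 0.965 = 5211
20–29: 16100 * 0.959 = 15440
30–39: 22400 * 0.922 = 20653
40+: 5700 * 0.929 + 5400 * 0.398 = 5295 + 2149 = 7444
End of period: [4592, 5211, 15440, 20653, 7444]
Period 2:
Births: 15440 * 0.205 = 3165
10–19: 4592 * 0.965 = 4431
20–29: 5211 * 0.959 = 4997
30–39: 15440 * 0.922 = 14236
40+: 20653 * 0.929 + 7444 * 0.398 = 19187 + 2963 = 22150
End of period: [3165, 4431, 4997, 14236, 22150]
Period 3:
Births: 4997 * 0.205 = 1024
10–19: 3165 * 0.965 = 3054
20–29: 4431 * 0.959 = 4249
30–39: 4997 * 0.922 = 4607
40+: 14236 * 0.929 + 22150 * 0.398 = 13225 + 8816 = 22041
End of period: [1024, 3054, 4249, 4607, 22041]
Total after period 3: 1024 + 3054 + 4249 + 4607 + 22041 = 34975

34975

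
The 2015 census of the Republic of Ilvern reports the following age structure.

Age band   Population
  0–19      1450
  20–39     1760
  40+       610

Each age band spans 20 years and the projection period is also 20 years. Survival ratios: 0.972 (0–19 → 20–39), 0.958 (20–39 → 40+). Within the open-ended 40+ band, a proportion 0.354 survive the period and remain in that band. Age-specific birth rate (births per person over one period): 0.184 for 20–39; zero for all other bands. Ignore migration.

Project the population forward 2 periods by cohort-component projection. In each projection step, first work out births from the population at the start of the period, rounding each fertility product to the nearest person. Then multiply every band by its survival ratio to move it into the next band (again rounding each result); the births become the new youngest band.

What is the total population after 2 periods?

2597

Period 1:
Births: 1760 × 0.184 = 324
20–39: 1450 × 0.972 = 1409
40+: 1760 × 0.958 + 610 × 0.354 = 1686 + 216 = 1902
End of period: [324, 1409, 1902]
Period 2:
Births: 1409 × 0.184 = 259
20–39: 324 × 0.972 = 315
40+: 1409 × 0.958 + 1902 × 0.354 = 1350 + 673 = 2023
End of period: [259, 315, 2023]
Total after period 2: 259 + 315 + 2023 = 2597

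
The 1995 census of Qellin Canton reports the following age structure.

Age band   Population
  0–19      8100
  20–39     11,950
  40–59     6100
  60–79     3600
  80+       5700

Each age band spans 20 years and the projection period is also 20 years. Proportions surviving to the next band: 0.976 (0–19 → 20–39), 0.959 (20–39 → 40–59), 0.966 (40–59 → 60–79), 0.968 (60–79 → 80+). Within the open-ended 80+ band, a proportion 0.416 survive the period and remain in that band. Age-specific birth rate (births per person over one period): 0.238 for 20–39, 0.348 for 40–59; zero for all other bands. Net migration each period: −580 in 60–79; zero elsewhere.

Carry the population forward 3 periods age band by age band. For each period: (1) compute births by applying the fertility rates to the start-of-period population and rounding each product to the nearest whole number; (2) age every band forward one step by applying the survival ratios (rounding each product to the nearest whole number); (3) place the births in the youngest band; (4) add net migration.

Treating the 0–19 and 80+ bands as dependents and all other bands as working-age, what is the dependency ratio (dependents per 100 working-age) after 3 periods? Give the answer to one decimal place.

99.9

Period 1.
Births: 11950 × 0.238 = 2844 ; 6100 × 0.348 = 2123 — total 4967
20–39: 8100 × 0.976 = 7906
40–59: 11950 × 0.959 = 11460
60–79: 6100 × 0.966 = 5893
80+: 3600 × 0.968 + 5700 × 0.416 = 3485 + 2371 = 5856
Net migration: 60–79 − 580 → 5313
Population now: 0–19=4967, 20–39=7906, 40–59=11460, 60–79=5313, 80+=5856
Period 2.
Births: 7906 × 0.238 = 1882 ; 11460 × 0.348 = 3988 — total 5870
20–39: 4967 × 0.976 = 4848
40–59: 7906 × 0.959 = 7582
60–79: 11460 × 0.966 = 11070
80+: 5313 × 0.968 + 5856 × 0.416 = 5143 + 2436 = 7579
Net migration: 60–79 − 580 → 10490
Population now: 0–19=5870, 20–39=4848, 40–59=7582, 60–79=10490, 80+=7579
Period 3.
Births: 4848 × 0.238 = 1154 ; 7582 × 0.348 = 2639 — total 3793
20–39: 5870 × 0.976 = 5729
40–59: 4848 × 0.959 = 4649
60–79: 7582 × 0.966 = 7324
80+: 10490 × 0.968 + 7579 × 0.416 = 10154 + 3153 = 13307
Net migration: 60–79 − 580 → 6744
Population now: 0–19=3793, 20–39=5729, 40–59=4649, 60–79=6744, 80+=13307
Dependents (band 0–19 + band 80+) = 3793 + 13307 = 17100; working-age = 17122; ratio = 17100/17122 × 100 = 99.9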